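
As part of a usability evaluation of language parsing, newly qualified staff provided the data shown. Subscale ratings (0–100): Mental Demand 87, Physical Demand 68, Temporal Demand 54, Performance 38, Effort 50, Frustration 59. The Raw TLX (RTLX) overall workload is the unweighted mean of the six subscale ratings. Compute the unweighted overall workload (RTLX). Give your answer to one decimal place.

Sum of ratings = 87 + 68 + 54 + 38 + 50 + 59 = 356.
RTLX = 356 / 6 = 59.3333 ≈ 59.3.

59.3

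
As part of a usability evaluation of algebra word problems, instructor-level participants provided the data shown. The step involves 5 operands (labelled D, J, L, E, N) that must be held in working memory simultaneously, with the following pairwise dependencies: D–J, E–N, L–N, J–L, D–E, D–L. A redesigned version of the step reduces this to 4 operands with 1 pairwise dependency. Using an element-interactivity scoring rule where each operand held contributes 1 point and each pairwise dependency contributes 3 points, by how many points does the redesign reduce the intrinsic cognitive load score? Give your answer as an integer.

16

Original: 5 × 1 + 6 × 3 = 5 + 18 = 23.
Redesigned: 4 × 1 + 1 × 3 = 4 + 3 = 7.
Reduction = 23 − 7 = 16.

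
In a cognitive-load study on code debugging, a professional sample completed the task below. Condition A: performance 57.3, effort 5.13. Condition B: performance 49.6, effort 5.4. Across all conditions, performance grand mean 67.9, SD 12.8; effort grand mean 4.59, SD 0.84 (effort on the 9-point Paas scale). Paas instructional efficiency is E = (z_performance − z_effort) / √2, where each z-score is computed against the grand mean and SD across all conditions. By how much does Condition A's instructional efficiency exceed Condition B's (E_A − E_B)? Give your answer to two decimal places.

Condition A: z_P = (57.3 − 67.9)/12.8 = -0.8281; z_E = (5.13 − 4.59)/0.84 = 0.6429; E_A = (-0.8281 − 0.6429)/√2 = -1.0402.
Condition B: z_P = (49.6 − 67.9)/12.8 = -1.4297; z_E = (5.4 − 4.59)/0.84 = 0.9643; E_B = (-1.4297 − 0.9643)/√2 = -1.6928.
E_A − E_B = -1.0402 − (-1.6928) = 0.6526 ≈ 0.65.

0.65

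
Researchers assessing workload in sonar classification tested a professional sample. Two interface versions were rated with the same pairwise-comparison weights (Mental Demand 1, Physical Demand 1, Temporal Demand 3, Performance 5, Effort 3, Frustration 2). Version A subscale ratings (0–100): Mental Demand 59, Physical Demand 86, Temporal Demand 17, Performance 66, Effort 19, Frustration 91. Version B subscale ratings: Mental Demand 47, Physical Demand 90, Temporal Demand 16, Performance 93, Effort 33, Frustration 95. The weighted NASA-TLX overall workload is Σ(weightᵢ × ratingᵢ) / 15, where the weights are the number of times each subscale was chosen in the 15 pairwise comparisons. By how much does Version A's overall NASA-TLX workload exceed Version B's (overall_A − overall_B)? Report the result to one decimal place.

-11.6

Version A weighted sum = 1·59 + 1·86 + 3·17 + 5·66 + 3·19 + 2·91 = 59 + 86 + 51 + 330 + 57 + 182 = 765; overall_A = 765/15 = 51.0000.
Version B weighted sum = 1·47 + 1·90 + 3·16 + 5·93 + 3·33 + 2·95 = 47 + 90 + 48 + 465 + 99 + 190 = 939; overall_B = 939/15 = 62.6000.
Difference = 51.0000 − 62.6000 = -11.6000 ≈ -11.6.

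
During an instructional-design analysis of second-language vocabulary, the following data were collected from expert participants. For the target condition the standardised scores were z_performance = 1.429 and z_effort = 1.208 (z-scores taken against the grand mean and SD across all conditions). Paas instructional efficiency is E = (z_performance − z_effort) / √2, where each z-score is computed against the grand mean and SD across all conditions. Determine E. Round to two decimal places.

z_P − z_E = 1.429 − 1.208 = 0.2210.
E = 0.2210 / √2 = 0.2210 / 1.41421 = 0.1563 ≈ 0.16.

0.16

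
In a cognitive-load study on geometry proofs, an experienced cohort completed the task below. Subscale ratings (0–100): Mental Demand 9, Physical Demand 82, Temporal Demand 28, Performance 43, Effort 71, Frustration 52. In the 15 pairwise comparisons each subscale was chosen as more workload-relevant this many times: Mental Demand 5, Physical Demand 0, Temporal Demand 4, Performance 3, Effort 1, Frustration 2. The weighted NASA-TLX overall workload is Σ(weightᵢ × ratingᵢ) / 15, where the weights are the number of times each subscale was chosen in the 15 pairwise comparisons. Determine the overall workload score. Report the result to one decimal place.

30.7

The tallies are the weights (they sum to 15).
Weighted sum = 5·9 + 0·82 + 4·28 + 3·43 + 1·71 + 2·52
            = 45 + 0 + 112 + 129 + 71 + 104 = 461.
Overall workload = 461 / 15 = 30.7333 ≈ 30.7.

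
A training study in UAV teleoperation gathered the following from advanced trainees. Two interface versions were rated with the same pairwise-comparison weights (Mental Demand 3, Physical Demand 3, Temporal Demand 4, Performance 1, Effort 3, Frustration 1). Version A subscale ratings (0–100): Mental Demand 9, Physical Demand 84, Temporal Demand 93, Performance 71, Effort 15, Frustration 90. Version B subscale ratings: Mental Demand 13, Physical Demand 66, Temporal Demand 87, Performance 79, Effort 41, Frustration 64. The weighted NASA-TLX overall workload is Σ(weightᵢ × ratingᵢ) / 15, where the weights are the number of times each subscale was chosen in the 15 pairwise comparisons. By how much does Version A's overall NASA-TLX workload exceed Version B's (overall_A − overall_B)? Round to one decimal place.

Version A weighted sum = 3·9 + 3·84 + 4·93 + 1·71 + 3·15 + 1·90 = 27 + 252 + 372 + 71 + 45 + 90 = 857; overall_A = 857/15 = 57.1333.
Version B weighted sum = 3·13 + 3·66 + 4·87 + 1·79 + 3·41 + 1·64 = 39 + 198 + 348 + 79 + 123 + 64 = 851; overall_B = 851/15 = 56.7333.
Difference = 57.1333 − 56.7333 = 0.4000 ≈ 0.4.

0.4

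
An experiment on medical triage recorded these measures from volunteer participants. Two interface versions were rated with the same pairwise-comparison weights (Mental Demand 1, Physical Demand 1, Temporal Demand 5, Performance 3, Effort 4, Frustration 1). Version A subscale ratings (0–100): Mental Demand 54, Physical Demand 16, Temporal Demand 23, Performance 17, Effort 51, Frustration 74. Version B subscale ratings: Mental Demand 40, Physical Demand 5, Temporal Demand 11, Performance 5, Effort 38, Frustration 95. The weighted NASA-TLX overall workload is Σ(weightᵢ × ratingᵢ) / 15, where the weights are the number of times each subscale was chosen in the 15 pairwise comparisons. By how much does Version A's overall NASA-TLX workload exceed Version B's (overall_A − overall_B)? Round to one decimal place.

10.1

Version A weighted sum = 1·54 + 1·16 + 5·23 + 3·17 + 4·51 + 1·74 = 54 + 16 + 115 + 51 + 204 + 74 = 514; overall_A = 514/15 = 34.2667.
Version B weighted sum = 1·40 + 1·5 + 5·11 + 3·5 + 4·38 + 1·95 = 40 + 5 + 55 + 15 + 152 + 95 = 362; overall_B = 362/15 = 24.1333.
Difference = 34.2667 − 24.1333 = 10.1334 ≈ 10.1.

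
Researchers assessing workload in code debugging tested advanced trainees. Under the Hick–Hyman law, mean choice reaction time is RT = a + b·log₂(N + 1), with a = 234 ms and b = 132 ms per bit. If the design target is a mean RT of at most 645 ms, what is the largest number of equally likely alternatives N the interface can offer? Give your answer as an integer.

7

Set 234 + 132·log₂(N + 1) ≤ 645.
log₂(N + 1) ≤ (645 − 234) / 132 = 3.1136.
N + 1 ≤ 2^3.1136 = 8.6554.
N ≤ 7.6554, so the largest integer N is 7.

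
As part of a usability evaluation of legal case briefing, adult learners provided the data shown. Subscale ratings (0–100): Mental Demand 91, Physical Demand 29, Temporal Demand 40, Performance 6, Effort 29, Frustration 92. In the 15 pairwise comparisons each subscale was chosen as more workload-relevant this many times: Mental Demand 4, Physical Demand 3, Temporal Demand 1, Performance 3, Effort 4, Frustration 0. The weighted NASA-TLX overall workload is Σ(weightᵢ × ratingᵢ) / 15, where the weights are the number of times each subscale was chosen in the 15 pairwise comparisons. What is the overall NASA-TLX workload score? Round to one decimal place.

The tallies are the weights (they sum to 15).
Weighted sum = 4·91 + 3·29 + 1·40 + 3·6 + 4·29 + 0·92
            = 364 + 87 + 40 + 18 + 116 + 0 = 625.
Overall workload = 625 / 15 = 41.6667 ≈ 41.7.

41.7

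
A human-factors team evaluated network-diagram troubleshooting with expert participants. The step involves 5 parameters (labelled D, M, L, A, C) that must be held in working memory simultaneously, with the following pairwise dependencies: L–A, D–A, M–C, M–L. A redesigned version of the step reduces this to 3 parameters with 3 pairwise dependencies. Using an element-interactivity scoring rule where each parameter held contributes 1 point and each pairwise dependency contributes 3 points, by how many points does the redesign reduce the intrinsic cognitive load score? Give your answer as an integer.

5

Original: 5 × 1 + 4 × 3 = 5 + 12 = 17.
Redesigned: 3 × 1 + 3 × 3 = 3 + 9 = 12.
Reduction = 17 − 12 = 5.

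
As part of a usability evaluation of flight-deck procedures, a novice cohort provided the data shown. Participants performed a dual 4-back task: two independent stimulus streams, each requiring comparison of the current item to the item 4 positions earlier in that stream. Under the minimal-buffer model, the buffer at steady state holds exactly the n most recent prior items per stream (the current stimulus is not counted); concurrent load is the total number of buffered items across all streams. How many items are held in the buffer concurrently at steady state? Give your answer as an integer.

Each stream's buffer holds its 4 most recent prior items.
Two independent streams: 2 × 4 = 8 buffered items at steady state.

8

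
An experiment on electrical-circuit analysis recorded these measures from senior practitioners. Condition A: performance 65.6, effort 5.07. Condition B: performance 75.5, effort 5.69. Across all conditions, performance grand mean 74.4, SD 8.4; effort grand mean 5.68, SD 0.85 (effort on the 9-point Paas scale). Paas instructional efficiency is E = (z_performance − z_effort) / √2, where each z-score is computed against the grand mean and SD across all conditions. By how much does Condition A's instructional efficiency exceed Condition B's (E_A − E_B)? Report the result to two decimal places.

-0.32

Condition A: z_P = (65.6 − 74.4)/8.4 = -1.0476; z_E = (5.07 − 5.68)/0.85 = -0.7176; E_A = (-1.0476 − (-0.7176))/√2 = -0.2333.
Condition B: z_P = (75.5 − 74.4)/8.4 = 0.1310; z_E = (5.69 − 5.68)/0.85 = 0.0118; E_B = (0.1310 − 0.0118)/√2 = 0.0843.
E_A − E_B = -0.2333 − 0.0843 = -0.3176 ≈ -0.32.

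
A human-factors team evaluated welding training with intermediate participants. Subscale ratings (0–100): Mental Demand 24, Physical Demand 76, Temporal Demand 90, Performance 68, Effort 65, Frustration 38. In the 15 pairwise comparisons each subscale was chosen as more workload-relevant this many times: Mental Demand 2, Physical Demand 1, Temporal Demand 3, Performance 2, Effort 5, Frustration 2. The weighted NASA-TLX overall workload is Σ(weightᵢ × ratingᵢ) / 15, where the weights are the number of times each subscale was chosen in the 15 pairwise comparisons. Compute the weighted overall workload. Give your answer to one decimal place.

62.1

The tallies are the weights (they sum to 15).
Weighted sum = 2·24 + 1·76 + 3·90 + 2·68 + 5·65 + 2·38
            = 48 + 76 + 270 + 136 + 325 + 76 = 931.
Overall workload = 931 / 15 = 62.0667 ≈ 62.1.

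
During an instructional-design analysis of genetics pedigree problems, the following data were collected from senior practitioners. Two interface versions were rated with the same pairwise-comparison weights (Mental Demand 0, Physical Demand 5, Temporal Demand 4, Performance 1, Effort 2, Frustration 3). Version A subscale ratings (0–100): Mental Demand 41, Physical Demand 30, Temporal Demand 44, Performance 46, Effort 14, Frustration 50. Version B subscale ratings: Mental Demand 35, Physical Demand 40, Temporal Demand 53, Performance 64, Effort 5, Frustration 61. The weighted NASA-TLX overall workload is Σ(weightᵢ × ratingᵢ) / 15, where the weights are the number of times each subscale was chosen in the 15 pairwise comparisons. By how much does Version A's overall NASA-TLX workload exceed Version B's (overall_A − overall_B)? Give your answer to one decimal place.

-7.9

Version A weighted sum = 0·41 + 5·30 + 4·44 + 1·46 + 2·14 + 3·50 = 0 + 150 + 176 + 46 + 28 + 150 = 550; overall_A = 550/15 = 36.6667.
Version B weighted sum = 0·35 + 5·40 + 4·53 + 1·64 + 2·5 + 3·61 = 0 + 200 + 212 + 64 + 10 + 183 = 669; overall_B = 669/15 = 44.6000.
Difference = 36.6667 − 44.6000 = -7.9333 ≈ -7.9.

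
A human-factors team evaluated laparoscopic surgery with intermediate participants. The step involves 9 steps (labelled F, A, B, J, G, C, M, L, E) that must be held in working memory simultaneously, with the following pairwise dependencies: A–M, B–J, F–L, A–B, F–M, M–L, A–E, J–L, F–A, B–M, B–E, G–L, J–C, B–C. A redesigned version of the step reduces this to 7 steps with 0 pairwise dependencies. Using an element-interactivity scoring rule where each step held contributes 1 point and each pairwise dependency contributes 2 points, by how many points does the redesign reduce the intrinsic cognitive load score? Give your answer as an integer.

30

Original: 9 × 1 + 14 × 2 = 9 + 28 = 37.
Redesigned: 7 × 1 + 0 × 2 = 7 + 0 = 7.
Reduction = 37 − 7 = 30.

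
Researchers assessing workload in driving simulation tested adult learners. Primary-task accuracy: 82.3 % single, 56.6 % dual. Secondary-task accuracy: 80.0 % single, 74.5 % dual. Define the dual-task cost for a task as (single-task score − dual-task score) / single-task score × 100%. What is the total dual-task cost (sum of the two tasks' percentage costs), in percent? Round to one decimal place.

Primary cost = (82.3 − 56.6) / 82.3 × 100% = 31.2272%.
Secondary cost = (80.0 − 74.5) / 80.0 × 100% = 6.8750%.
Total = 31.2272% + 6.8750% = 38.1022% ≈ 38.1%.

38.1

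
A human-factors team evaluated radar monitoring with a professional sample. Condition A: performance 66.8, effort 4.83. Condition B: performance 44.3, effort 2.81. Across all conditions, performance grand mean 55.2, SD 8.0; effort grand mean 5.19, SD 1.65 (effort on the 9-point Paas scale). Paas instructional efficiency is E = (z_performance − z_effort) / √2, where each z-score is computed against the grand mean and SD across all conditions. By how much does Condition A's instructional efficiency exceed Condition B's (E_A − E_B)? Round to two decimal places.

Condition A: z_P = (66.8 − 55.2)/8.0 = 1.4500; z_E = (4.83 − 5.19)/1.65 = -0.2182; E_A = (1.4500 − (-0.2182))/√2 = 1.1796.
Condition B: z_P = (44.3 − 55.2)/8.0 = -1.3625; z_E = (2.81 − 5.19)/1.65 = -1.4424; E_B = (-1.3625 − (-1.4424))/√2 = 0.0565.
E_A − E_B = 1.1796 − 0.0565 = 1.1231 ≈ 1.12.

1.12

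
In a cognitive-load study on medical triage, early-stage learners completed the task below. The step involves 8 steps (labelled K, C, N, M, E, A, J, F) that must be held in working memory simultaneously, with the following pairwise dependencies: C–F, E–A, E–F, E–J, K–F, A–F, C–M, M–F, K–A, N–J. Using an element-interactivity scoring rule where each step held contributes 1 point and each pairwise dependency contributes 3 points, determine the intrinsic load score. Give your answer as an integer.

38

Count of steps held simultaneously: 8.
Count of pairwise dependencies listed: 10.
Element contribution: 8 × 1 = 8.
Interaction contribution: 10 × 3 = 30.
Intrinsic load = 8 + 30 = 38.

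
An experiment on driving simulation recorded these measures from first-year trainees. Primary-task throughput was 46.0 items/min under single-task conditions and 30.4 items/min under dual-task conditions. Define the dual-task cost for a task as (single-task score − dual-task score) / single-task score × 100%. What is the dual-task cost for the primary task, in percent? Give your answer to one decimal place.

Cost = (46.0 − 30.4) / 46.0 × 100%
     = 15.6000 / 46.0 × 100% = 33.9130%.
≈ 33.9%.

33.9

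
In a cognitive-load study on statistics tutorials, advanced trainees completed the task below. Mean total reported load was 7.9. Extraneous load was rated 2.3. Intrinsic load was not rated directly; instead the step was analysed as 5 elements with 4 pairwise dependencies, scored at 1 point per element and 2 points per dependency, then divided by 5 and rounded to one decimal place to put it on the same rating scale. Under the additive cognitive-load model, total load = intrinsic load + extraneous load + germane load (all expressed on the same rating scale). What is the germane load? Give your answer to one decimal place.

Intrinsic (element-interactivity): (5 × 1 + 4 × 2) / 5 = 13 / 5 = 2.6000 → 2.6.
germane load = total − intrinsic − extraneous
             = 7.9 − 2.6 − 2.3 = 3.0.

3.0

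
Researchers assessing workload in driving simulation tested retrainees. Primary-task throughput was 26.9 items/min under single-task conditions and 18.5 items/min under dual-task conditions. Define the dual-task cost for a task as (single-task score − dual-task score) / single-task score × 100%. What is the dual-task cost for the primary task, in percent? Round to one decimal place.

Cost = (26.9 − 18.5) / 26.9 × 100%
     = 8.4000 / 26.9 × 100% = 31.2268%.
≈ 31.2%.

31.2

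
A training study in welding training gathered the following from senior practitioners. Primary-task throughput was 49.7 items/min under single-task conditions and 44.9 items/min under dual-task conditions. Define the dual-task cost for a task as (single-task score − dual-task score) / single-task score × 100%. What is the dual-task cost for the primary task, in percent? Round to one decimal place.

9.7

Cost = (49.7 − 44.9) / 49.7 × 100%
     = 4.8000 / 49.7 × 100% = 9.6579%.
≈ 9.7%.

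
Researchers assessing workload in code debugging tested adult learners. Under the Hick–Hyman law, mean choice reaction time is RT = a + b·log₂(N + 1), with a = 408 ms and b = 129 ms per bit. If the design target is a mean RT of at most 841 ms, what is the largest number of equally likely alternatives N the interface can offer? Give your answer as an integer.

9

Set 408 + 129·log₂(N + 1) ≤ 841.
log₂(N + 1) ≤ (841 − 408) / 129 = 3.3566.
N + 1 ≤ 2^3.3566 = 10.2432.
N ≤ 9.2432, so the largest integer N is 9.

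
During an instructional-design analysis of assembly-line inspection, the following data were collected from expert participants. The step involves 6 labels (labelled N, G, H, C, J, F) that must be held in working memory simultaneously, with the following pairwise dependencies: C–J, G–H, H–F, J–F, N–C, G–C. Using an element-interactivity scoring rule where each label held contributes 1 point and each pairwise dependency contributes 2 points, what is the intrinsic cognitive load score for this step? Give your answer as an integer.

Count of labels held simultaneously: 6.
Count of pairwise dependencies listed: 6.
Element contribution: 6 × 1 = 6.
Interaction contribution: 6 × 2 = 12.
Intrinsic load = 6 + 12 = 18.

18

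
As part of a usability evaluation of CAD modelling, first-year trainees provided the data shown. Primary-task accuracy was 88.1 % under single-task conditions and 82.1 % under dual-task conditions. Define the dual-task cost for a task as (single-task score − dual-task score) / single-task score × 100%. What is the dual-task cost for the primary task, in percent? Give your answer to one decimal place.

6.8

Cost = (88.1 − 82.1) / 88.1 × 100%
     = 6.0000 / 88.1 × 100% = 6.8104%.
≈ 6.8%.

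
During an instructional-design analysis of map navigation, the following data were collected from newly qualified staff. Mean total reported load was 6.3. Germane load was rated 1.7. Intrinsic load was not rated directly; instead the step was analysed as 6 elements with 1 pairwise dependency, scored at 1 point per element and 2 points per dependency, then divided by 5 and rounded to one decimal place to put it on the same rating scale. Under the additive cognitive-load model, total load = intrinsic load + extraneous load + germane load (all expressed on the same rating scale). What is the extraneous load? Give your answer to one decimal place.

3.0

Intrinsic (element-interactivity): (6 × 1 + 1 × 2) / 5 = 8 / 5 = 1.6000 → 1.6.
extraneous load = total − intrinsic − germane
             = 6.3 − 1.6 − 1.7 = 3.0.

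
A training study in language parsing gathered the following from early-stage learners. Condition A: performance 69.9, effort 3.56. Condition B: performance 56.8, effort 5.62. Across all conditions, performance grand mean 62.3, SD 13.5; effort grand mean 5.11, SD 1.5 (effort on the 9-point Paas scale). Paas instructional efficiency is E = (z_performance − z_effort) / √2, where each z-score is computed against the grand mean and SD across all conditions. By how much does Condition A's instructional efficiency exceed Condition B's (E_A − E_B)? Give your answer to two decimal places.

1.66

Condition A: z_P = (69.9 − 62.3)/13.5 = 0.5630; z_E = (3.56 − 5.11)/1.5 = -1.0333; E_A = (0.5630 − (-1.0333))/√2 = 1.1288.
Condition B: z_P = (56.8 − 62.3)/13.5 = -0.4074; z_E = (5.62 − 5.11)/1.5 = 0.3400; E_B = (-0.4074 − 0.3400)/√2 = -0.5285.
E_A − E_B = 1.1288 − (-0.5285) = 1.6573 ≈ 1.66.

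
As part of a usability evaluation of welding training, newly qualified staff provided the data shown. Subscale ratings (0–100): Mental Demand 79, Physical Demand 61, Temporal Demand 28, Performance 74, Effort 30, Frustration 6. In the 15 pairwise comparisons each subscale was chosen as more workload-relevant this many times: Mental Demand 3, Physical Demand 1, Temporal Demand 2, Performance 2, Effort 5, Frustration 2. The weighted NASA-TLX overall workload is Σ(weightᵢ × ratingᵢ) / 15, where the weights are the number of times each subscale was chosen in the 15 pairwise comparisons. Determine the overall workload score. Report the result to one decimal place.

The tallies are the weights (they sum to 15).
Weighted sum = 3·79 + 1·61 + 2·28 + 2·74 + 5·30 + 2·6
            = 237 + 61 + 56 + 148 + 150 + 12 = 664.
Overall workload = 664 / 15 = 44.2667 ≈ 44.3.

44.3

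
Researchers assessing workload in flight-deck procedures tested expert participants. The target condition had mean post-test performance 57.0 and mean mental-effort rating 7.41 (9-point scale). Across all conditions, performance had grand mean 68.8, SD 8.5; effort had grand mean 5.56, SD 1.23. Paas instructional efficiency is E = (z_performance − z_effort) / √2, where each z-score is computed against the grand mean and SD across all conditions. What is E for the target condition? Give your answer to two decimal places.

z_performance = (57.0 − 68.8) / 8.5 = -11.8000 / 8.5 = -1.3882.
z_effort = (7.41 − 5.56) / 1.23 = 1.8500 / 1.23 = 1.5041.
z_P − z_E = -1.3882 − 1.5041 = -2.8923.
E = -2.8923 / √2 = -2.8923 / 1.41421 = -2.0452 ≈ -2.05.

-2.05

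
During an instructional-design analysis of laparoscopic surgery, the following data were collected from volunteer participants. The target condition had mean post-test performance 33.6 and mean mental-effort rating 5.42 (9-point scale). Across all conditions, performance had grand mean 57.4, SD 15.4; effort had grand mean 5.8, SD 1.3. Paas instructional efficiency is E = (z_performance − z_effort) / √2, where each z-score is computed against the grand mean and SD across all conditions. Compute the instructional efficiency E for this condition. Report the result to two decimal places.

-0.89

z_performance = (33.6 − 57.4) / 15.4 = -23.8000 / 15.4 = -1.5455.
z_effort = (5.42 − 5.8) / 1.3 = -0.3800 / 1.3 = -0.2923.
z_P − z_E = -1.5455 − (-0.2923) = -1.2532.
E = -1.2532 / √2 = -1.2532 / 1.41421 = -0.8861 ≈ -0.89.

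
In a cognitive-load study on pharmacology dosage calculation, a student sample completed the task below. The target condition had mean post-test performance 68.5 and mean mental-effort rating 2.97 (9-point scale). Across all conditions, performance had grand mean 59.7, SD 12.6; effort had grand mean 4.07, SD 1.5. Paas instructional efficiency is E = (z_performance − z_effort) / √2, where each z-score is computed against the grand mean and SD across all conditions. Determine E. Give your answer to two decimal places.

z_performance = (68.5 − 59.7) / 12.6 = 8.8000 / 12.6 = 0.6984.
z_effort = (2.97 − 4.07) / 1.5 = -1.1000 / 1.5 = -0.7333.
z_P − z_E = 0.6984 − (-0.7333) = 1.4317.
E = 1.4317 / √2 = 1.4317 / 1.41421 = 1.0124 ≈ 1.01.

1.01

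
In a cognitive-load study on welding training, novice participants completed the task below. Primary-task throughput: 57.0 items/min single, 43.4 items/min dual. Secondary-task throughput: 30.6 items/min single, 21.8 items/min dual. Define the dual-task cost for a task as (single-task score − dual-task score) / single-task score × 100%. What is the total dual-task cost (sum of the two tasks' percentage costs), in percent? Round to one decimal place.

52.6

Primary cost = (57.0 − 43.4) / 57.0 × 100% = 23.8596%.
Secondary cost = (30.6 − 21.8) / 30.6 × 100% = 28.7582%.
Total = 23.8596% + 28.7582% = 52.6178% ≈ 52.6%.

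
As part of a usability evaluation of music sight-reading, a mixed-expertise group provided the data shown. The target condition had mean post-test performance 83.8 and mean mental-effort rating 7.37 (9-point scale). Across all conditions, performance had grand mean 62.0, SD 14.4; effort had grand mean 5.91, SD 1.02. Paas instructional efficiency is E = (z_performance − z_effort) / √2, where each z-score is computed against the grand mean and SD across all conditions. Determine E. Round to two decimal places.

z_performance = (83.8 − 62.0) / 14.4 = 21.8000 / 14.4 = 1.5139.
z_effort = (7.37 − 5.91) / 1.02 = 1.4600 / 1.02 = 1.4314.
z_P − z_E = 1.5139 − 1.4314 = 0.0825.
E = 0.0825 / √2 = 0.0825 / 1.41421 = 0.0583 ≈ 0.06.

0.06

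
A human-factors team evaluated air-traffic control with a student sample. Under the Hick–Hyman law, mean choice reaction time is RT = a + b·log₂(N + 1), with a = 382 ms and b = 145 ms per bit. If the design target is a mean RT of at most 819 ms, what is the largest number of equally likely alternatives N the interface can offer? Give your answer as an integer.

Set 382 + 145·log₂(N + 1) ≤ 819.
log₂(N + 1) ≤ (819 − 382) / 145 = 3.0138.
N + 1 ≤ 2^3.0138 = 8.0769.
N ≤ 7.0769, so the largest integer N is 7.

7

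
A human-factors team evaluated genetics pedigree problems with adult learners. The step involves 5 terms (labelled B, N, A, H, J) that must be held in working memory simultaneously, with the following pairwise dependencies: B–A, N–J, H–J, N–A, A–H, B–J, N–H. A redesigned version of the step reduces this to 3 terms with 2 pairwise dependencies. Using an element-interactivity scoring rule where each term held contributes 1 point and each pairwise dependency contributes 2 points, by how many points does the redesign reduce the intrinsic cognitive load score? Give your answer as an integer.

Original: 5 × 1 + 7 × 2 = 5 + 14 = 19.
Redesigned: 3 × 1 + 2 × 2 = 3 + 4 = 7.
Reduction = 19 − 7 = 12.

12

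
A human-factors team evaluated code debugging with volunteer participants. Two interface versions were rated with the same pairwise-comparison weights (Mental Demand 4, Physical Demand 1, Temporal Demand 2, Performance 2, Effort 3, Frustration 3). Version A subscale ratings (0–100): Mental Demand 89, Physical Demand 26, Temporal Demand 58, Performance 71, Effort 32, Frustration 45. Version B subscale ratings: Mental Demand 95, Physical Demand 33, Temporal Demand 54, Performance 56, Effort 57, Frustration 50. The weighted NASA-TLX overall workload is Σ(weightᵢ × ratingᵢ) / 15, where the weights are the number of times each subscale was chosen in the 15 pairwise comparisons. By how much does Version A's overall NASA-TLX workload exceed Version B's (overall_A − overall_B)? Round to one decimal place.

Version A weighted sum = 4·89 + 1·26 + 2·58 + 2·71 + 3·32 + 3·45 = 356 + 26 + 116 + 142 + 96 + 135 = 871; overall_A = 871/15 = 58.0667.
Version B weighted sum = 4·95 + 1·33 + 2·54 + 2·56 + 3·57 + 3·50 = 380 + 33 + 108 + 112 + 171 + 150 = 954; overall_B = 954/15 = 63.6000.
Difference = 58.0667 − 63.6000 = -5.5333 ≈ -5.5.

-5.5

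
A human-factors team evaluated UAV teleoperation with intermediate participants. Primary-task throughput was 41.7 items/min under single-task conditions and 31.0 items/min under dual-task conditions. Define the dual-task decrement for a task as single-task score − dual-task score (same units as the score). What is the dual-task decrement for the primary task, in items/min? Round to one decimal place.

Decrement = 41.7 − 31.0 = 10.7000 items/min ≈ 10.7 items/min.

10.7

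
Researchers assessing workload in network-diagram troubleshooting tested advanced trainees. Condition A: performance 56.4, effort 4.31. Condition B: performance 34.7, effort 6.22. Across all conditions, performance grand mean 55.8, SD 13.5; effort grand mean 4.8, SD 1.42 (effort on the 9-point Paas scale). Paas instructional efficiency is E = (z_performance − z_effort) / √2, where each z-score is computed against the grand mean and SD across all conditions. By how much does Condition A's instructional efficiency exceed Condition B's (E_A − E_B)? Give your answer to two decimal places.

Condition A: z_P = (56.4 − 55.8)/13.5 = 0.0444; z_E = (4.31 − 4.8)/1.42 = -0.3451; E_A = (0.0444 − (-0.3451))/√2 = 0.2754.
Condition B: z_P = (34.7 − 55.8)/13.5 = -1.5630; z_E = (6.22 − 4.8)/1.42 = 1.0000; E_B = (-1.5630 − 1.0000)/√2 = -1.8123.
E_A − E_B = 0.2754 − (-1.8123) = 2.0877 ≈ 2.09.

2.09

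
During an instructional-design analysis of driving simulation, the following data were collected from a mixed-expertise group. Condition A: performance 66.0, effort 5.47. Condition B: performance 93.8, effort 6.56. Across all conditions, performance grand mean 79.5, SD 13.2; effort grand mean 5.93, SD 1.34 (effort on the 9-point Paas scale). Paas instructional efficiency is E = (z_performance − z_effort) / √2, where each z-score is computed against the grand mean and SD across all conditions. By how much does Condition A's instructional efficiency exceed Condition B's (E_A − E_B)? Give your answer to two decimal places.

Condition A: z_P = (66.0 − 79.5)/13.2 = -1.0227; z_E = (5.47 − 5.93)/1.34 = -0.3433; E_A = (-1.0227 − (-0.3433))/√2 = -0.4804.
Condition B: z_P = (93.8 − 79.5)/13.2 = 1.0833; z_E = (6.56 − 5.93)/1.34 = 0.4701; E_B = (1.0833 − 0.4701)/√2 = 0.4336.
E_A − E_B = -0.4804 − 0.4336 = -0.9140 ≈ -0.91.

-0.91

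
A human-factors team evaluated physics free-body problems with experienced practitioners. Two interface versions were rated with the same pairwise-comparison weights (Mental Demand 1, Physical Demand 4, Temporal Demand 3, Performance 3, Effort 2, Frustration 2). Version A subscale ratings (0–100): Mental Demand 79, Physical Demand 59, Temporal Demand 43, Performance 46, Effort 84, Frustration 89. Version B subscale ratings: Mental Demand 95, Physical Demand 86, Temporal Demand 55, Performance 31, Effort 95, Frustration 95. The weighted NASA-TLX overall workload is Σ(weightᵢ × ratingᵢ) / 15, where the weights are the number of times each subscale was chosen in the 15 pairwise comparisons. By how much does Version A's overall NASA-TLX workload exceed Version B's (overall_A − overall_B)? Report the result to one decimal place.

Version A weighted sum = 1·79 + 4·59 + 3·43 + 3·46 + 2·84 + 2·89 = 79 + 236 + 129 + 138 + 168 + 178 = 928; overall_A = 928/15 = 61.8667.
Version B weighted sum = 1·95 + 4·86 + 3·55 + 3·31 + 2·95 + 2·95 = 95 + 344 + 165 + 93 + 190 + 190 = 1077; overall_B = 1077/15 = 71.8000.
Difference = 61.8667 − 71.8000 = -9.9333 ≈ -9.9.

-9.9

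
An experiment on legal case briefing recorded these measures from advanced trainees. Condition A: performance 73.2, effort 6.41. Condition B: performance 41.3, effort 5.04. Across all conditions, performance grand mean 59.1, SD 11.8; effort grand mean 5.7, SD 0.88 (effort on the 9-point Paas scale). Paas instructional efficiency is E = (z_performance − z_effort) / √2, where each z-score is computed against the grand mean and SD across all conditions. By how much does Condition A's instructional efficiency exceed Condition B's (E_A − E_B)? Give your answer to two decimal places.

0.81

Condition A: z_P = (73.2 − 59.1)/11.8 = 1.1949; z_E = (6.41 − 5.7)/0.88 = 0.8068; E_A = (1.1949 − 0.8068)/√2 = 0.2744.
Condition B: z_P = (41.3 − 59.1)/11.8 = -1.5085; z_E = (5.04 − 5.7)/0.88 = -0.7500; E_B = (-1.5085 − (-0.7500))/√2 = -0.5363.
E_A − E_B = 0.2744 − (-0.5363) = 0.8107 ≈ 0.81.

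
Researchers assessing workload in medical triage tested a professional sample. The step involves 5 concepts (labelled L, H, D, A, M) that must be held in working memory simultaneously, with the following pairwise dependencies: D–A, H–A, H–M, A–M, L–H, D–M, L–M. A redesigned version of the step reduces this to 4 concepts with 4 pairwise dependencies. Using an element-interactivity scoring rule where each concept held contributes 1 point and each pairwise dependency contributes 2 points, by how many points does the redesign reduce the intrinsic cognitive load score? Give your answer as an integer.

Original: 5 × 1 + 7 × 2 = 5 + 14 = 19.
Redesigned: 4 × 1 + 4 × 2 = 4 + 8 = 12.
Reduction = 19 − 12 = 7.

7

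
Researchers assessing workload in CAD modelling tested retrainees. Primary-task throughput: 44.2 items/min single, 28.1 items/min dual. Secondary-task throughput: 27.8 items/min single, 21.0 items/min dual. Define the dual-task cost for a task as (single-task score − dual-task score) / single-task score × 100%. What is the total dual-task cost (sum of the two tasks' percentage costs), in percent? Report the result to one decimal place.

Primary cost = (44.2 − 28.1) / 44.2 × 100% = 36.4253%.
Secondary cost = (27.8 − 21.0) / 27.8 × 100% = 24.4604%.
Total = 36.4253% + 24.4604% = 60.8857% ≈ 60.9%.

60.9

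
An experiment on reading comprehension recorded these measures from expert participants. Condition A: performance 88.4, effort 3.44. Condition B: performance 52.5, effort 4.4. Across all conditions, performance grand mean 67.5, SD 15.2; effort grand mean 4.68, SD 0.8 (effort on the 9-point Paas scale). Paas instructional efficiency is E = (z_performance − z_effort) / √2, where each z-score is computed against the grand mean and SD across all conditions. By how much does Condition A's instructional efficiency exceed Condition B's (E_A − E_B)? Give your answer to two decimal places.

2.52

Condition A: z_P = (88.4 − 67.5)/15.2 = 1.3750; z_E = (3.44 − 4.68)/0.8 = -1.5500; E_A = (1.3750 − (-1.5500))/√2 = 2.0683.
Condition B: z_P = (52.5 − 67.5)/15.2 = -0.9868; z_E = (4.4 − 4.68)/0.8 = -0.3500; E_B = (-0.9868 − (-0.3500))/√2 = -0.4503.
E_A − E_B = 2.0683 − (-0.4503) = 2.5186 ≈ 2.52.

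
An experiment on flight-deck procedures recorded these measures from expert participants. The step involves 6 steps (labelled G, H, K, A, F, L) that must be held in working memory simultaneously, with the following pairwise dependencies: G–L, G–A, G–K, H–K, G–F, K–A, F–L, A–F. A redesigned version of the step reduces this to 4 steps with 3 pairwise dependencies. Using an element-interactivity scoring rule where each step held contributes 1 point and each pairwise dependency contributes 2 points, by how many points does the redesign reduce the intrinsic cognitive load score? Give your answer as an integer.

Original: 6 × 1 + 8 × 2 = 6 + 16 = 22.
Redesigned: 4 × 1 + 3 × 2 = 4 + 6 = 10.
Reduction = 22 − 10 = 12.

12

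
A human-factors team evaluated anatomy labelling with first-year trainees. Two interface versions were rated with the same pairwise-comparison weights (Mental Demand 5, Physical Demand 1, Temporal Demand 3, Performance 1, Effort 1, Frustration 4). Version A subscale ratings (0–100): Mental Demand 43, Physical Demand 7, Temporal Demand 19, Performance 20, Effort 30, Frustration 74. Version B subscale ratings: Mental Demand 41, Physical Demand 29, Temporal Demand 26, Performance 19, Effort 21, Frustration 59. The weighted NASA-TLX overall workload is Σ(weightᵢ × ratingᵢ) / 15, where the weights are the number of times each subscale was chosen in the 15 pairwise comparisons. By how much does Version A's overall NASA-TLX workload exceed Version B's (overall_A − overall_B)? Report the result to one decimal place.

2.5

Version A weighted sum = 5·43 + 1·7 + 3·19 + 1·20 + 1·30 + 4·74 = 215 + 7 + 57 + 20 + 30 + 296 = 625; overall_A = 625/15 = 41.6667.
Version B weighted sum = 5·41 + 1·29 + 3·26 + 1·19 + 1·21 + 4·59 = 205 + 29 + 78 + 19 + 21 + 236 = 588; overall_B = 588/15 = 39.2000.
Difference = 41.6667 − 39.2000 = 2.4667 ≈ 2.5.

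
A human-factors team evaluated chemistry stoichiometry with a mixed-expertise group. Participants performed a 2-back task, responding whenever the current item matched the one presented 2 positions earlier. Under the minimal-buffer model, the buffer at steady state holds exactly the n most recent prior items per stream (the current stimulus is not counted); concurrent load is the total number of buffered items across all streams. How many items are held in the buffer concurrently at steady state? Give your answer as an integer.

The buffer holds the 2 most recent prior items.
Steady-state concurrent load = 2 items.

2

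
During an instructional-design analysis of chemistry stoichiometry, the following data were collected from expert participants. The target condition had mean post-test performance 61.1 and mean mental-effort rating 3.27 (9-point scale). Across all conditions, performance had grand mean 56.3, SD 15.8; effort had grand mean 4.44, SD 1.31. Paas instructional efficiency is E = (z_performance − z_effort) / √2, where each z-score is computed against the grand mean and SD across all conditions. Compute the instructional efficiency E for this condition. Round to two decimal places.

z_performance = (61.1 − 56.3) / 15.8 = 4.8000 / 15.8 = 0.3038.
z_effort = (3.27 − 4.44) / 1.31 = -1.1700 / 1.31 = -0.8931.
z_P − z_E = 0.3038 − (-0.8931) = 1.1969.
E = 1.1969 / √2 = 1.1969 / 1.41421 = 0.8463 ≈ 0.85.

0.85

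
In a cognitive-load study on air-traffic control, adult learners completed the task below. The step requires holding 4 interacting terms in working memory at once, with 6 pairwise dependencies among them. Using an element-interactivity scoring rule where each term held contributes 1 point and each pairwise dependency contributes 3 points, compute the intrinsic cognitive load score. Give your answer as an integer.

Element contribution: 4 × 1 = 4.
Interaction contribution: 6 × 3 = 18.
Intrinsic load = 4 + 18 = 22.

22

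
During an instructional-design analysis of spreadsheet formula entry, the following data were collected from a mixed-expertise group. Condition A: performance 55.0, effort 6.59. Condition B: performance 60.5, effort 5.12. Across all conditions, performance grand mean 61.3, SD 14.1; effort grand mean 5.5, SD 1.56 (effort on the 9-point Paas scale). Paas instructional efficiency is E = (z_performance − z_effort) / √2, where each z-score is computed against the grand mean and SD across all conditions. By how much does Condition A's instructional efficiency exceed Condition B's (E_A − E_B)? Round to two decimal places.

Condition A: z_P = (55.0 − 61.3)/14.1 = -0.4468; z_E = (6.59 − 5.5)/1.56 = 0.6987; E_A = (-0.4468 − 0.6987)/√2 = -0.8100.
Condition B: z_P = (60.5 − 61.3)/14.1 = -0.0567; z_E = (5.12 − 5.5)/1.56 = -0.2436; E_B = (-0.0567 − (-0.2436))/√2 = 0.1322.
E_A − E_B = -0.8100 − 0.1322 = -0.9422 ≈ -0.94.

-0.94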